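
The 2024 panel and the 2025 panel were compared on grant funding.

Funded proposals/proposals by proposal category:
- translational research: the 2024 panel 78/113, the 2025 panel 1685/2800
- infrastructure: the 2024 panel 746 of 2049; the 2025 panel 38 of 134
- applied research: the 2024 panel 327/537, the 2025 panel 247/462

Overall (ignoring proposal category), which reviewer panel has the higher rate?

the 2025 panel

Translational research: the 2024 panel 78/113 = 69.0%, the 2025 panel 1685/2800 = 60.2% → the 2024 panel
Infrastructure: the 2024 panel 746/2049 = 36.4%, the 2025 panel 38/134 = 28.4% → the 2024 panel
Applied research: the 2024 panel 327/537 = 60.9%, the 2025 panel 247/462 = 53.5% → the 2024 panel
Overall: the 2024 panel 1151/2699 = 42.6%, the 2025 panel 1970/3396 = 58.0% → the 2025 panel
(The 2024 panel wins every proposal group but the 2025 panel wins overall — the 2024 panel's proposals skew toward the low-rate infrastructure group.)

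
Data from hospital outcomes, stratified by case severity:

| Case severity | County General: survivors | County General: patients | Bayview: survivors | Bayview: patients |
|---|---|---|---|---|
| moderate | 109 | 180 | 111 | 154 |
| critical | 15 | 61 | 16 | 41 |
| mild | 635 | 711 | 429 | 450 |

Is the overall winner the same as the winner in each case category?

Moderate: County General 109/180 = 60.6%, Bayview 111/154 = 72.1% → Bayview
Critical: County General 15/61 = 24.6%, Bayview 16/41 = 39.0% → Bayview
Mild: County General 635/711 = 89.3%, Bayview 429/450 = 95.3% → Bayview
Overall: County General 759/952 = 79.7%, Bayview 556/645 = 86.2% → Bayview
Bayview wins overall and in every case group — no reversal.

Yes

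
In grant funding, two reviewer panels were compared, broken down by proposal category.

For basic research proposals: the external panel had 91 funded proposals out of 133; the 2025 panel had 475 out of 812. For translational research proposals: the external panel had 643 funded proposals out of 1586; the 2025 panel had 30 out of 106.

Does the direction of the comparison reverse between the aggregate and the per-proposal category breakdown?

Yes

Basic research: the external panel 91/133 = 68.4%, the 2025 panel 475/812 = 58.5% → the external panel
Translational research: the external panel 643/1586 = 40.5%, the 2025 panel 30/106 = 28.3% → the external panel
Overall: the external panel 734/1719 = 42.7%, the 2025 panel 505/918 = 55.0% → the 2025 panel
The external panel wins each proposal group but the 2025 panel wins overall — the comparison reverses. The external panel's proposals skew toward translational research, which has a lower base rate.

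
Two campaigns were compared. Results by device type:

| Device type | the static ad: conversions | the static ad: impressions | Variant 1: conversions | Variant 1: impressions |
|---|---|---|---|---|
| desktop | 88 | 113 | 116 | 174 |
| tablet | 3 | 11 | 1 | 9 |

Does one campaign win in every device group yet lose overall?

No

Desktop: the static ad 88/113 = 77.9%, Variant 1 116/174 = 66.7% → the static ad
Tablet: the static ad 3/11 = 27.3%, Variant 1 1/9 = 11.1% → the static ad
Overall: the static ad 91/124 = 73.4%, Variant 1 117/183 = 63.9% → the static ad
The static ad wins overall and in every device group — no reversal.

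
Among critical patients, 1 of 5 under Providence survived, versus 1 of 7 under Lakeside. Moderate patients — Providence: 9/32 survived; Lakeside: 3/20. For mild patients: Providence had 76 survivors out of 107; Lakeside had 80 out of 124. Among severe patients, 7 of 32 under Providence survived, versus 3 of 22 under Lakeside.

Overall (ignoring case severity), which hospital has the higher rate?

Providence

Critical: Providence 1/5 = 20.0%, Lakeside 1/7 = 14.3% → Providence
Moderate: Providence 9/32 = 28.1%, Lakeside 3/20 = 15.0% → Providence
Mild: Providence 76/107 = 71.0%, Lakeside 80/124 = 64.5% → Providence
Severe: Providence 7/32 = 21.9%, Lakeside 3/22 = 13.6% → Providence
Overall: Providence 93/176 = 52.8%, Lakeside 87/173 = 50.3% → Providence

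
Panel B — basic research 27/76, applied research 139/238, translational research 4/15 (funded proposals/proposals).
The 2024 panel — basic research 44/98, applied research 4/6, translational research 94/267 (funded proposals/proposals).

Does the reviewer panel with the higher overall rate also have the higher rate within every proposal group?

No

Basic research: Panel B 27/76 = 35.5%, the 2024 panel 44/98 = 44.9% → the 2024 panel
Applied research: Panel B 139/238 = 58.4%, the 2024 panel 4/6 = 66.7% → the 2024 panel
Translational research: Panel B 4/15 = 26.7%, the 2024 panel 94/267 = 35.2% → the 2024 panel
Overall: Panel B 170/329 = 51.7%, the 2024 panel 142/371 = 38.3% → Panel B
The 2024 panel wins each proposal group but Panel B wins overall — the comparison reverses. The 2024 panel's proposals skew toward translational research, which has a lower base rate.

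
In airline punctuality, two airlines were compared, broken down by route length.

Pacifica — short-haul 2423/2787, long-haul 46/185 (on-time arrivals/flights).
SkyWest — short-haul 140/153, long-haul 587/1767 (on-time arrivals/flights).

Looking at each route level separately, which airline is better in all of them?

Short-haul: Pacifica 2423/2787 = 86.9%, SkyWest 140/153 = 91.5% → SkyWest
Long-haul: Pacifica 46/185 = 24.9%, SkyWest 587/1767 = 33.2% → SkyWest
SkyWest has the higher rate in both groups.

SkyWest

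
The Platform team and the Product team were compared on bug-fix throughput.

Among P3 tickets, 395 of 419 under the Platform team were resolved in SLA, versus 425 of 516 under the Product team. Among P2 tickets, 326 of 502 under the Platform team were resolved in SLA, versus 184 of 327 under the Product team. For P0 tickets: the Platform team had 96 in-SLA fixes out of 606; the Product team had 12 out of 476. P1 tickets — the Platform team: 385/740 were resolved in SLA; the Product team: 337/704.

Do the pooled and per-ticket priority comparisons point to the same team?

P3: the Platform team 395/419 = 94.3%, the Product team 425/516 = 82.4% → the Platform team
P2: the Platform team 326/502 = 64.9%, the Product team 184/327 = 56.3% → the Platform team
P0: the Platform team 96/606 = 15.8%, the Product team 12/476 = 2.5% → the Platform team
P1: the Platform team 385/740 = 52.0%, the Product team 337/704 = 47.9% → the Platform team
Overall: the Platform team 1202/2267 = 53.0%, the Product team 958/2023 = 47.4% → the Platform team
The Platform team wins overall and in every ticket group — no reversal.

Yes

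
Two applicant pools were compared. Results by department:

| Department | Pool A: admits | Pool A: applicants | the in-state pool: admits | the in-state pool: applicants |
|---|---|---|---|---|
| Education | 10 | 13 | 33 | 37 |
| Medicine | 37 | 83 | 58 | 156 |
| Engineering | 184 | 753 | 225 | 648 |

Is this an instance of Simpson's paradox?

No

Education: Pool A 10/13 = 76.9%, the in-state pool 33/37 = 89.2% → the in-state pool
Medicine: Pool A 37/83 = 44.6%, the in-state pool 58/156 = 37.2% → Pool A
Engineering: Pool A 184/753 = 24.4%, the in-state pool 225/648 = 34.7% → the in-state pool
Overall: Pool A 231/849 = 27.2%, the in-state pool 316/841 = 37.6% → the in-state pool
Neither sweeps: Pool A wins 1 of 3 groups, the in-state pool wins 2. The in-state pool wins overall but not every group — no Simpson reversal.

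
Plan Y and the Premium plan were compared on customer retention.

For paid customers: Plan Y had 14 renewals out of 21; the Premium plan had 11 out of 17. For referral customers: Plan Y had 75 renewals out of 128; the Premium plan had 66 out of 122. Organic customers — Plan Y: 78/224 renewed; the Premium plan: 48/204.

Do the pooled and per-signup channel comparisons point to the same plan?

Yes

Paid: Plan Y 14/21 = 66.7%, the Premium plan 11/17 = 64.7% → Plan Y
Referral: Plan Y 75/128 = 58.6%, the Premium plan 66/122 = 54.1% → Plan Y
Organic: Plan Y 78/224 = 34.8%, the Premium plan 48/204 = 23.5% → Plan Y
Overall: Plan Y 167/373 = 44.8%, the Premium plan 125/343 = 36.4% → Plan Y
Plan Y wins overall and in every signup group — no reversal.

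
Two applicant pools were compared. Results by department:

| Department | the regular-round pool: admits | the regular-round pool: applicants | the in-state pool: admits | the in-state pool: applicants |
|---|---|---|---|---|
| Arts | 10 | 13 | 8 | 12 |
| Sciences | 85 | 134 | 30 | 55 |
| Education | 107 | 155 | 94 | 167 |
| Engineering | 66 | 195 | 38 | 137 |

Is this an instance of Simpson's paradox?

Arts: the regular-round pool 10/13 = 76.9%, the in-state pool 8/12 = 66.7% → the regular-round pool
Sciences: the regular-round pool 85/134 = 63.4%, the in-state pool 30/55 = 54.5% → the regular-round pool
Education: the regular-round pool 107/155 = 69.0%, the in-state pool 94/167 = 56.3% → the regular-round pool
Engineering: the regular-round pool 66/195 = 33.8%, the in-state pool 38/137 = 27.7% → the regular-round pool
Overall: the regular-round pool 268/497 = 53.9%, the in-state pool 170/371 = 45.8% → the regular-round pool
The regular-round pool wins overall and in every department group — no reversal.

No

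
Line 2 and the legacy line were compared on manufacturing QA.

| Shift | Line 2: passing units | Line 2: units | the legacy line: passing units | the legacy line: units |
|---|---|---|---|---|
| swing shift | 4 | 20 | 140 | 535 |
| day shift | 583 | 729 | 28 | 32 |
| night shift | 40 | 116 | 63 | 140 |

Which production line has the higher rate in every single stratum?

the legacy line

Swing shift: Line 2 4/20 = 20.0%, the legacy line 140/535 = 26.2% → the legacy line
Day shift: Line 2 583/729 = 80.0%, the legacy line 28/32 = 87.5% → the legacy line
Night shift: Line 2 40/116 = 34.5%, the legacy line 63/140 = 45.0% → the legacy line
The legacy line has the higher rate in all 3 groups.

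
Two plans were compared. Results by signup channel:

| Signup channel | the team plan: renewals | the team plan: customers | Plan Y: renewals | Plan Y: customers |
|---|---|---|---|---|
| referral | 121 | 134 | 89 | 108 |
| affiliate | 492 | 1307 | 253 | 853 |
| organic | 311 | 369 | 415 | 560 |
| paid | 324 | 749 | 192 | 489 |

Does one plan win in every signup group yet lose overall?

No

Referral: the team plan 121/134 = 90.3%, Plan Y 89/108 = 82.4% → the team plan
Affiliate: the team plan 492/1307 = 37.6%, Plan Y 253/853 = 29.7% → the team plan
Organic: the team plan 311/369 = 84.3%, Plan Y 415/560 = 74.1% → the team plan
Paid: the team plan 324/749 = 43.3%, Plan Y 192/489 = 39.3% → the team plan
Overall: the team plan 1248/2559 = 48.8%, Plan Y 949/2010 = 47.2% → the team plan
The team plan wins overall and in every signup group — no reversal.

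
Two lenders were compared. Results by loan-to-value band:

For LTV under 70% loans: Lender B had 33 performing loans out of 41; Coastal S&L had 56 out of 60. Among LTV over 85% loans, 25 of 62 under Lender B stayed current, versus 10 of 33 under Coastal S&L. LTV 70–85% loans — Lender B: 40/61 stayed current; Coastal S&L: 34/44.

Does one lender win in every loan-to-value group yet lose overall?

No

LTV under 70%: Lender B 33/41 = 80.5%, Coastal S&L 56/60 = 93.3% → Coastal S&L
LTV over 85%: Lender B 25/62 = 40.3%, Coastal S&L 10/33 = 30.3% → Lender B
LTV 70–85%: Lender B 40/61 = 65.6%, Coastal S&L 34/44 = 77.3% → Coastal S&L
Overall: Lender B 98/164 = 59.8%, Coastal S&L 100/137 = 73.0% → Coastal S&L
Neither sweeps: Lender B wins 1 of 3 groups, Coastal S&L wins 2. Coastal S&L wins overall but not every group — no Simpson reversal.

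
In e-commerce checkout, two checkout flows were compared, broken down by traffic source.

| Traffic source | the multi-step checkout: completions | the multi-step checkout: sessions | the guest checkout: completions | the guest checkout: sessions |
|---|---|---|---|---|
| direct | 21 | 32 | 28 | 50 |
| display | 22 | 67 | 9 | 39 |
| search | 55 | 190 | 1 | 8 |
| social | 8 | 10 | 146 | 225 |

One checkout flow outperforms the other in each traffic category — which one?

Direct: the multi-step checkout 21/32 = 65.6%, the guest checkout 28/50 = 56.0% → the multi-step checkout
Display: the multi-step checkout 22/67 = 32.8%, the guest checkout 9/39 = 23.1% → the multi-step checkout
Search: the multi-step checkout 55/190 = 28.9%, the guest checkout 1/8 = 12.5% → the multi-step checkout
Social: the multi-step checkout 8/10 = 80.0%, the guest checkout 146/225 = 64.9% → the multi-step checkout
The multi-step checkout has the higher rate in all 4 groups.

the multi-step checkout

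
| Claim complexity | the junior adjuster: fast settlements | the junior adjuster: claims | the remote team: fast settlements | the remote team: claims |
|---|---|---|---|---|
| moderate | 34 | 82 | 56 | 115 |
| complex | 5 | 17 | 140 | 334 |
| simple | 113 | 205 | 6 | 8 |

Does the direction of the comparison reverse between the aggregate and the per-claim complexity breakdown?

Yes

Moderate: the junior adjuster 34/82 = 41.5%, the remote team 56/115 = 48.7% → the remote team
Complex: the junior adjuster 5/17 = 29.4%, the remote team 140/334 = 41.9% → the remote team
Simple: the junior adjuster 113/205 = 55.1%, the remote team 6/8 = 75.0% → the remote team
Overall: the junior adjuster 152/304 = 50.0%, the remote team 202/457 = 44.2% → the junior adjuster
The remote team wins each claim group but the junior adjuster wins overall — the comparison reverses. The remote team's claims skew toward complex, which has a lower base rate.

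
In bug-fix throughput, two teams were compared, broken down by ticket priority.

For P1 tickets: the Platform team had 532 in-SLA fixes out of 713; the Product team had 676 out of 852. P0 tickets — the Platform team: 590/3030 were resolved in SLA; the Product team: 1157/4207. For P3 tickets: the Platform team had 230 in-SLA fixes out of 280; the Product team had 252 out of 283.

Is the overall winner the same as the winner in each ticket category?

P1: the Platform team 532/713 = 74.6%, the Product team 676/852 = 79.3% → the Product team
P0: the Platform team 590/3030 = 19.5%, the Product team 1157/4207 = 27.5% → the Product team
P3: the Platform team 230/280 = 82.1%, the Product team 252/283 = 89.0% → the Product team
Overall: the Platform team 1352/4023 = 33.6%, the Product team 2085/5342 = 39.0% → the Product team
The Product team wins overall and in every ticket group — no reversal.

Yes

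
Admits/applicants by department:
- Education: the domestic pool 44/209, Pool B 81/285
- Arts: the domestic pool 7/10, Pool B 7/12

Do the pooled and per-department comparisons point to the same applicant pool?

Education: the domestic pool 44/209 = 21.1%, Pool B 81/285 = 28.4% → Pool B
Arts: the domestic pool 7/10 = 70.0%, Pool B 7/12 = 58.3% → the domestic pool
Overall: the domestic pool 51/219 = 23.3%, Pool B 88/297 = 29.6% → Pool B
Neither sweeps: the domestic pool wins 1 of 2 groups, Pool B wins 1. Pool B wins overall but not every group — no Simpson reversal.

No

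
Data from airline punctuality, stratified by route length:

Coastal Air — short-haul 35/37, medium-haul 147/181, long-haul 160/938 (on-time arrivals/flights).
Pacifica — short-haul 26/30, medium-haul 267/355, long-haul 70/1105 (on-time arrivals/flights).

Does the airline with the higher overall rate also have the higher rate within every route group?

Yes

Short-haul: Coastal Air 35/37 = 94.6%, Pacifica 26/30 = 86.7% → Coastal Air
Medium-haul: Coastal Air 147/181 = 81.2%, Pacifica 267/355 = 75.2% → Coastal Air
Long-haul: Coastal Air 160/938 = 17.1%, Pacifica 70/1105 = 6.3% → Coastal Air
Overall: Coastal Air 342/1156 = 29.6%, Pacifica 363/1490 = 24.4% → Coastal Air
Coastal Air wins overall and in every route group — no reversal.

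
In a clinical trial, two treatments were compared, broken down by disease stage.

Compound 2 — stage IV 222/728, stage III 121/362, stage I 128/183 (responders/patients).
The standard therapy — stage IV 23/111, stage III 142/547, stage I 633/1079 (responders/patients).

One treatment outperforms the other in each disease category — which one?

Stage IV: Compound 2 222/728 = 30.5%, the standard therapy 23/111 = 20.7% → Compound 2
Stage III: Compound 2 121/362 = 33.4%, the standard therapy 142/547 = 26.0% → Compound 2
Stage I: Compound 2 128/183 = 69.9%, the standard therapy 633/1079 = 58.7% → Compound 2
Compound 2 has the higher rate in all 3 groups.

Compound 2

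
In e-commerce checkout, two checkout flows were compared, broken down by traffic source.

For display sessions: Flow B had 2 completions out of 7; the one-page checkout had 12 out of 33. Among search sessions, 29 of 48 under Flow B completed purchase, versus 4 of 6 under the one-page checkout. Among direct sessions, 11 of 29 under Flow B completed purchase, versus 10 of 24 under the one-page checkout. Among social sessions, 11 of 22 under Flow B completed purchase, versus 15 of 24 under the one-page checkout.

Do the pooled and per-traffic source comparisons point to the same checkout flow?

Display: Flow B 2/7 = 28.6%, the one-page checkout 12/33 = 36.4% → the one-page checkout
Search: Flow B 29/48 = 60.4%, the one-page checkout 4/6 = 66.7% → the one-page checkout
Direct: Flow B 11/29 = 37.9%, the one-page checkout 10/24 = 41.7% → the one-page checkout
Social: Flow B 11/22 = 50.0%, the one-page checkout 15/24 = 62.5% → the one-page checkout
Overall: Flow B 53/106 = 50.0%, the one-page checkout 41/87 = 47.1% → Flow B
The one-page checkout wins each traffic group but Flow B wins overall — the comparison reverses. The one-page checkout's sessions skew toward display, which has a lower base rate.

No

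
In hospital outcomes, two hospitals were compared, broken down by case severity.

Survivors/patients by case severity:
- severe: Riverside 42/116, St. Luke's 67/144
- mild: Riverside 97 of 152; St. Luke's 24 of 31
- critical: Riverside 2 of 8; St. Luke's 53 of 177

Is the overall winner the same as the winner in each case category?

No

Severe: Riverside 42/116 = 36.2%, St. Luke's 67/144 = 46.5% → St. Luke's
Mild: Riverside 97/152 = 63.8%, St. Luke's 24/31 = 77.4% → St. Luke's
Critical: Riverside 2/8 = 25.0%, St. Luke's 53/177 = 29.9% → St. Luke's
Overall: Riverside 141/276 = 51.1%, St. Luke's 144/352 = 40.9% → Riverside
St. Luke's wins each case group but Riverside wins overall — the comparison reverses. St. Luke's's patients skew toward critical, which has a lower base rate.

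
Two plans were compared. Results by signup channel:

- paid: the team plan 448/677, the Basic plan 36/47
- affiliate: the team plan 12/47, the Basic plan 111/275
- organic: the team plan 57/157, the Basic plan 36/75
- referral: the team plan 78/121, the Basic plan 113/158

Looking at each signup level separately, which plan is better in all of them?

the Basic plan

Paid: the team plan 448/677 = 66.2%, the Basic plan 36/47 = 76.6% → the Basic plan
Affiliate: the team plan 12/47 = 25.5%, the Basic plan 111/275 = 40.4% → the Basic plan
Organic: the team plan 57/157 = 36.3%, the Basic plan 36/75 = 48.0% → the Basic plan
Referral: the team plan 78/121 = 64.5%, the Basic plan 113/158 = 71.5% → the Basic plan
The Basic plan has the higher rate in all 4 groups.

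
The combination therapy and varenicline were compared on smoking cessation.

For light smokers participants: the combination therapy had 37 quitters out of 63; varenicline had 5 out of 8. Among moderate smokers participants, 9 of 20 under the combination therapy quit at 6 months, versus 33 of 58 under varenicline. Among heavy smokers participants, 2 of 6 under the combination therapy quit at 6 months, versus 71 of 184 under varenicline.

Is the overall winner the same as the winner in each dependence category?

No

Light smokers: the combination therapy 37/63 = 58.7%, varenicline 5/8 = 62.5% → varenicline
Moderate smokers: the combination therapy 9/20 = 45.0%, varenicline 33/58 = 56.9% → varenicline
Heavy smokers: the combination therapy 2/6 = 33.3%, varenicline 71/184 = 38.6% → varenicline
Overall: the combination therapy 48/89 = 53.9%, varenicline 109/250 = 43.6% → the combination therapy
Varenicline wins each dependence group but the combination therapy wins overall — the comparison reverses. Varenicline's participants skew toward heavy smokers, which has a lower base rate.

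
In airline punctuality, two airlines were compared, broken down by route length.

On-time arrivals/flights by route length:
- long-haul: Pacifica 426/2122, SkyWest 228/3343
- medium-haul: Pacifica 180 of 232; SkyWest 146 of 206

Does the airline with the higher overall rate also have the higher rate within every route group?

Long-haul: Pacifica 426/2122 = 20.1%, SkyWest 228/3343 = 6.8% → Pacifica
Medium-haul: Pacifica 180/232 = 77.6%, SkyWest 146/206 = 70.9% → Pacifica
Overall: Pacifica 606/2354 = 25.7%, SkyWest 374/3549 = 10.5% → Pacifica
Pacifica wins overall and in every route group — no reversal.

Yes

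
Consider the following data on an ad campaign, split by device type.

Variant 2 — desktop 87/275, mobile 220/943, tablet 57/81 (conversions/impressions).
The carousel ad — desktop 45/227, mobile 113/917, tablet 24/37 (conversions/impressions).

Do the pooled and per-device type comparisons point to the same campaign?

Yes

Desktop: Variant 2 87/275 = 31.6%, the carousel ad 45/227 = 19.8% → Variant 2
Mobile: Variant 2 220/943 = 23.3%, the carousel ad 113/917 = 12.3% → Variant 2
Tablet: Variant 2 57/81 = 70.4%, the carousel ad 24/37 = 64.9% → Variant 2
Overall: Variant 2 364/1299 = 28.0%, the carousel ad 182/1181 = 15.4% → Variant 2
Variant 2 wins overall and in every device group — no reversal.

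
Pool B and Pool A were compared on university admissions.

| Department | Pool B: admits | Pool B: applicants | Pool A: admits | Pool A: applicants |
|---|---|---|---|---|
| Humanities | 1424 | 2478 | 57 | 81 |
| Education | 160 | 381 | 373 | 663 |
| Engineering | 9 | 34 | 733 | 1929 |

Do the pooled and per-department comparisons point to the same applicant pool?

No

Humanities: Pool B 1424/2478 = 57.5%, Pool A 57/81 = 70.4% → Pool A
Education: Pool B 160/381 = 42.0%, Pool A 373/663 = 56.3% → Pool A
Engineering: Pool B 9/34 = 26.5%, Pool A 733/1929 = 38.0% → Pool A
Overall: Pool B 1593/2893 = 55.1%, Pool A 1163/2673 = 43.5% → Pool B
Pool A wins each department group but Pool B wins overall — the comparison reverses. Pool A's applicants skew toward Engineering, which has a lower base rate.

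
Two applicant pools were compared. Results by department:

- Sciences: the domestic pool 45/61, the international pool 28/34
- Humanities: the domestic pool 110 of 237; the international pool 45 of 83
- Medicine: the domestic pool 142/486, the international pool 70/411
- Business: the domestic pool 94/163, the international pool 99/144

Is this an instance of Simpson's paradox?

Sciences: the domestic pool 45/61 = 73.8%, the international pool 28/34 = 82.4% → the international pool
Humanities: the domestic pool 110/237 = 46.4%, the international pool 45/83 = 54.2% → the international pool
Medicine: the domestic pool 142/486 = 29.2%, the international pool 70/411 = 17.0% → the domestic pool
Business: the domestic pool 94/163 = 57.7%, the international pool 99/144 = 68.8% → the international pool
Overall: the domestic pool 391/947 = 41.3%, the international pool 242/672 = 36.0% → the domestic pool
Neither sweeps: the domestic pool wins 1 of 4 groups, the international pool wins 3. The domestic pool wins overall but not every group — no Simpson reversal.

No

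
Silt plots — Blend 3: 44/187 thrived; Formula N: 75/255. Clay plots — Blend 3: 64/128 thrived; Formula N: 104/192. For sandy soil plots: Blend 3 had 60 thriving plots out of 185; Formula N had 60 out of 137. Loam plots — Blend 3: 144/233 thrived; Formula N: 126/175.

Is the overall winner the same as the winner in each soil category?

Silt: Blend 3 44/187 = 23.5%, Formula N 75/255 = 29.4% → Formula N
Clay: Blend 3 64/128 = 50.0%, Formula N 104/192 = 54.2% → Formula N
Sandy soil: Blend 3 60/185 = 32.4%, Formula N 60/137 = 43.8% → Formula N
Loam: Blend 3 144/233 = 61.8%, Formula N 126/175 = 72.0% → Formula N
Overall: Blend 3 312/733 = 42.6%, Formula N 365/759 = 48.1% → Formula N
Formula N wins overall and in every soil group — no reversal.

Yes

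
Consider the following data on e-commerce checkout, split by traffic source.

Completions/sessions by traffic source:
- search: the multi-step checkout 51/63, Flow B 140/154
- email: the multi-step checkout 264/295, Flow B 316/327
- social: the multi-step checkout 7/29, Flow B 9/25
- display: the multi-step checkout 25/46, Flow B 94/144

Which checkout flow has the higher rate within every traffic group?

Flow B

Search: the multi-step checkout 51/63 = 81.0%, Flow B 140/154 = 90.9% → Flow B
Email: the multi-step checkout 264/295 = 89.5%, Flow B 316/327 = 96.6% → Flow B
Social: the multi-step checkout 7/29 = 24.1%, Flow B 9/25 = 36.0% → Flow B
Display: the multi-step checkout 25/46 = 54.3%, Flow B 94/144 = 65.3% → Flow B
Flow B has the higher rate in all 4 groups.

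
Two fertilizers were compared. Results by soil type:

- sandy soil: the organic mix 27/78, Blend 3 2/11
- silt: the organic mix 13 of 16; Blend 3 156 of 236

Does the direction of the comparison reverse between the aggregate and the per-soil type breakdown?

Sandy soil: the organic mix 27/78 = 34.6%, Blend 3 2/11 = 18.2% → the organic mix
Silt: the organic mix 13/16 = 81.2%, Blend 3 156/236 = 66.1% → the organic mix
Overall: the organic mix 40/94 = 42.6%, Blend 3 158/247 = 64.0% → Blend 3
The organic mix wins each soil group but Blend 3 wins overall — the comparison reverses. The organic mix's plots skew toward sandy soil, which has a lower base rate.

Yes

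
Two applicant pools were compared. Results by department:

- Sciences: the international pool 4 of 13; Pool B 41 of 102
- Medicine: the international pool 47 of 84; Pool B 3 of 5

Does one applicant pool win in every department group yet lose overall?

Yes

Sciences: the international pool 4/13 = 30.8%, Pool B 41/102 = 40.2% → Pool B
Medicine: the international pool 47/84 = 56.0%, Pool B 3/5 = 60.0% → Pool B
Overall: the international pool 51/97 = 52.6%, Pool B 44/107 = 41.1% → the international pool
Pool B wins each department group but the international pool wins overall — the comparison reverses. Pool B's applicants skew toward Sciences, which has a lower base rate.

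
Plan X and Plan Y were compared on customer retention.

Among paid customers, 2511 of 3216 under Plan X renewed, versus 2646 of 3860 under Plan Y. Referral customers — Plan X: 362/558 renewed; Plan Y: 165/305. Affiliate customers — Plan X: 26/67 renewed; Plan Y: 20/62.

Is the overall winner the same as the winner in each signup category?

Yes

Paid: Plan X 2511/3216 = 78.1%, Plan Y 2646/3860 = 68.5% → Plan X
Referral: Plan X 362/558 = 64.9%, Plan Y 165/305 = 54.1% → Plan X
Affiliate: Plan X 26/67 = 38.8%, Plan Y 20/62 = 32.3% → Plan X
Overall: Plan X 2899/3841 = 75.5%, Plan Y 2831/4227 = 67.0% → Plan X
Plan X wins overall and in every signup group — no reversal.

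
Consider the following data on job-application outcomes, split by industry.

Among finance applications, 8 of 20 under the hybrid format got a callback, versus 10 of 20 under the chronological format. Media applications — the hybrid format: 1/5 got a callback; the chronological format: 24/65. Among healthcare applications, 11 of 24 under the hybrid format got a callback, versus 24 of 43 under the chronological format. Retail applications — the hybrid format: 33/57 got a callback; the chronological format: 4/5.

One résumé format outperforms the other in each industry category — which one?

the chronological format

Finance: the hybrid format 8/20 = 40.0%, the chronological format 10/20 = 50.0% → the chronological format
Media: the hybrid format 1/5 = 20.0%, the chronological format 24/65 = 36.9% → the chronological format
Healthcare: the hybrid format 11/24 = 45.8%, the chronological format 24/43 = 55.8% → the chronological format
Retail: the hybrid format 33/57 = 57.9%, the chronological format 4/5 = 80.0% → the chronological format
The chronological format has the higher rate in all 4 groups.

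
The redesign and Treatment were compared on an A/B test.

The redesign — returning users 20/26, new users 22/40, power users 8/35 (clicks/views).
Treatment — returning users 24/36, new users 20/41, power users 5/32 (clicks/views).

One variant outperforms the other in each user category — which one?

Returning users: the redesign 20/26 = 76.9%, Treatment 24/36 = 66.7% → the redesign
New users: the redesign 22/40 = 55.0%, Treatment 20/41 = 48.8% → the redesign
Power users: the redesign 8/35 = 22.9%, Treatment 5/32 = 15.6% → the redesign
The redesign has the higher rate in all 3 groups.

the redesign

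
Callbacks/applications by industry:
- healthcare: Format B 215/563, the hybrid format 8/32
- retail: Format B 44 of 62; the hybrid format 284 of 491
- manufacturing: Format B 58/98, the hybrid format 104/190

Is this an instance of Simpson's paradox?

Healthcare: Format B 215/563 = 38.2%, the hybrid format 8/32 = 25.0% → Format B
Retail: Format B 44/62 = 71.0%, the hybrid format 284/491 = 57.8% → Format B
Manufacturing: Format B 58/98 = 59.2%, the hybrid format 104/190 = 54.7% → Format B
Overall: Format B 317/723 = 43.8%, the hybrid format 396/713 = 55.5% → the hybrid format
Format B wins each industry group but the hybrid format wins overall — the comparison reverses. Format B's applications skew toward healthcare, which has a lower base rate.

Yes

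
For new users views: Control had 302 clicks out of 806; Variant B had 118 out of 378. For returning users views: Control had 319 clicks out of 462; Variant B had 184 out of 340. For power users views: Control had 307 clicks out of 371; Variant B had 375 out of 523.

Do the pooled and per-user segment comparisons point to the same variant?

New users: Control 302/806 = 37.5%, Variant B 118/378 = 31.2% → Control
Returning users: Control 319/462 = 69.0%, Variant B 184/340 = 54.1% → Control
Power users: Control 307/371 = 82.7%, Variant B 375/523 = 71.7% → Control
Overall: Control 928/1639 = 56.6%, Variant B 677/1241 = 54.6% → Control
Control wins overall and in every user group — no reversal.

Yes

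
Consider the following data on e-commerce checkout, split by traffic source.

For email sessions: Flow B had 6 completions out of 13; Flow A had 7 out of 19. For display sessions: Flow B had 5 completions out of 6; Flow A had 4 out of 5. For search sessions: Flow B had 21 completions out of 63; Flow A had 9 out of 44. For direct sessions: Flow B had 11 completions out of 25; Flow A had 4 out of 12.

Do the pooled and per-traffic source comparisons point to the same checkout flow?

Yes

Email: Flow B 6/13 = 46.2%, Flow A 7/19 = 36.8% → Flow B
Display: Flow B 5/6 = 83.3%, Flow A 4/5 = 80.0% → Flow B
Search: Flow B 21/63 = 33.3%, Flow A 9/44 = 20.5% → Flow B
Direct: Flow B 11/25 = 44.0%, Flow A 4/12 = 33.3% → Flow B
Overall: Flow B 43/107 = 40.2%, Flow A 24/80 = 30.0% → Flow B
Flow B wins overall and in every traffic group — no reversal.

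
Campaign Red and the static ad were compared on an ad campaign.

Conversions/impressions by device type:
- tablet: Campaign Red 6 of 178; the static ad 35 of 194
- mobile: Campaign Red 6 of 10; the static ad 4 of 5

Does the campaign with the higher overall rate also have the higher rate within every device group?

Tablet: Campaign Red 6/178 = 3.4%, the static ad 35/194 = 18.0% → the static ad
Mobile: Campaign Red 6/10 = 60.0%, the static ad 4/5 = 80.0% → the static ad
Overall: Campaign Red 12/188 = 6.4%, the static ad 39/199 = 19.6% → the static ad
The static ad wins overall and in every device group — no reversal.

Yes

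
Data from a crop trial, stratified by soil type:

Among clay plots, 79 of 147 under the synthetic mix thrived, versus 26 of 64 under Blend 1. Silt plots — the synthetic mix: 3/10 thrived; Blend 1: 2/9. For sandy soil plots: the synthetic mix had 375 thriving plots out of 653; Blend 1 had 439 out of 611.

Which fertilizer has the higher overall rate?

Clay: the synthetic mix 79/147 = 53.7%, Blend 1 26/64 = 40.6% → the synthetic mix
Silt: the synthetic mix 3/10 = 30.0%, Blend 1 2/9 = 22.2% → the synthetic mix
Sandy soil: the synthetic mix 375/653 = 57.4%, Blend 1 439/611 = 71.8% → Blend 1
Overall: the synthetic mix 457/810 = 56.4%, Blend 1 467/684 = 68.3% → Blend 1
(Neither sweeps every soil group, but Blend 1 has the higher pooled rate.)

Blend 1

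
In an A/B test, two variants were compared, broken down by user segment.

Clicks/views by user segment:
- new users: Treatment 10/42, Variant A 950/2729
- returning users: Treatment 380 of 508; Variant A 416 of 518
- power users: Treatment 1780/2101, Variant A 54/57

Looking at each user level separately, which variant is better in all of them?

Variant A

New users: Treatment 10/42 = 23.8%, Variant A 950/2729 = 34.8% → Variant A
Returning users: Treatment 380/508 = 74.8%, Variant A 416/518 = 80.3% → Variant A
Power users: Treatment 1780/2101 = 84.7%, Variant A 54/57 = 94.7% → Variant A
Variant A has the higher rate in all 3 groups.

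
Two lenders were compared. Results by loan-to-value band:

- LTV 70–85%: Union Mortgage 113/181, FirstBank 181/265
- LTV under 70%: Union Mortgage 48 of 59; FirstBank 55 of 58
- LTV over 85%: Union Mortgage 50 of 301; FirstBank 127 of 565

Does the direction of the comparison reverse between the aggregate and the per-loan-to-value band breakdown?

No

LTV 70–85%: Union Mortgage 113/181 = 62.4%, FirstBank 181/265 = 68.3% → FirstBank
LTV under 70%: Union Mortgage 48/59 = 81.4%, FirstBank 55/58 = 94.8% → FirstBank
LTV over 85%: Union Mortgage 50/301 = 16.6%, FirstBank 127/565 = 22.5% → FirstBank
Overall: Union Mortgage 211/541 = 39.0%, FirstBank 363/888 = 40.9% → FirstBank
FirstBank wins overall and in every loan-to-value group — no reversal.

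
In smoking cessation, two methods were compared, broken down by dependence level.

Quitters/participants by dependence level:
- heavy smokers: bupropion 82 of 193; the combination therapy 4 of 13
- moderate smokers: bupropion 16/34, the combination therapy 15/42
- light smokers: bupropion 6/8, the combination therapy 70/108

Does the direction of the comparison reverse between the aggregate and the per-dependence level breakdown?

Yes

Heavy smokers: bupropion 82/193 = 42.5%, the combination therapy 4/13 = 30.8% → bupropion
Moderate smokers: bupropion 16/34 = 47.1%, the combination therapy 15/42 = 35.7% → bupropion
Light smokers: bupropion 6/8 = 75.0%, the combination therapy 70/108 = 64.8% → bupropion
Overall: bupropion 104/235 = 44.3%, the combination therapy 89/163 = 54.6% → the combination therapy
Bupropion wins each dependence group but the combination therapy wins overall — the comparison reverses. Bupropion's participants skew toward heavy smokers, which has a lower base rate.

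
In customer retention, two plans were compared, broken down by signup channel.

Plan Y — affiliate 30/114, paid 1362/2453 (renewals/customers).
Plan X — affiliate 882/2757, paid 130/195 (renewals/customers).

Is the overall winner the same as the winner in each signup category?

No

Affiliate: Plan Y 30/114 = 26.3%, Plan X 882/2757 = 32.0% → Plan X
Paid: Plan Y 1362/2453 = 55.5%, Plan X 130/195 = 66.7% → Plan X
Overall: Plan Y 1392/2567 = 54.2%, Plan X 1012/2952 = 34.3% → Plan Y
Plan X wins each signup group but Plan Y wins overall — the comparison reverses. Plan X's customers skew toward affiliate, which has a lower base rate.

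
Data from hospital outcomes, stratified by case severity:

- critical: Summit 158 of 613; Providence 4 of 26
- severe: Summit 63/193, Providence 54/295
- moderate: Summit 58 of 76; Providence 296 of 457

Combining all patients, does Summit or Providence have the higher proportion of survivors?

Providence

Critical: Summit 158/613 = 25.8%, Providence 4/26 = 15.4% → Summit
Severe: Summit 63/193 = 32.6%, Providence 54/295 = 18.3% → Summit
Moderate: Summit 58/76 = 76.3%, Providence 296/457 = 64.8% → Summit
Overall: Summit 279/882 = 31.6%, Providence 354/778 = 45.5% → Providence
(Summit wins every case group but Providence wins overall — Summit's patients skew toward the low-rate critical group.)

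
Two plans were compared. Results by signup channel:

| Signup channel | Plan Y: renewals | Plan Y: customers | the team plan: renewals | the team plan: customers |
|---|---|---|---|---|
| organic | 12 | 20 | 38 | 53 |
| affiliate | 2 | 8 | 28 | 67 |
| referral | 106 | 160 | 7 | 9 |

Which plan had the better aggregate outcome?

Organic: Plan Y 12/20 = 60.0%, the team plan 38/53 = 71.7% → the team plan
Affiliate: Plan Y 2/8 = 25.0%, the team plan 28/67 = 41.8% → the team plan
Referral: Plan Y 106/160 = 66.2%, the team plan 7/9 = 77.8% → the team plan
Overall: Plan Y 120/188 = 63.8%, the team plan 73/129 = 56.6% → Plan Y
(The team plan wins every signup group but Plan Y wins overall — the team plan's customers skew toward the low-rate affiliate group.)

Plan Y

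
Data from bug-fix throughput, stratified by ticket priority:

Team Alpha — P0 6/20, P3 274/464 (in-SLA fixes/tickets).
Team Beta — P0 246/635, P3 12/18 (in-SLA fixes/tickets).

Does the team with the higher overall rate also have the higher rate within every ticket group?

No

P0: Team Alpha 6/20 = 30.0%, Team Beta 246/635 = 38.7% → Team Beta
P3: Team Alpha 274/464 = 59.1%, Team Beta 12/18 = 66.7% → Team Beta
Overall: Team Alpha 280/484 = 57.9%, Team Beta 258/653 = 39.5% → Team Alpha
Team Beta wins each ticket group but Team Alpha wins overall — the comparison reverses. Team Beta's tickets skew toward P0, which has a lower base rate.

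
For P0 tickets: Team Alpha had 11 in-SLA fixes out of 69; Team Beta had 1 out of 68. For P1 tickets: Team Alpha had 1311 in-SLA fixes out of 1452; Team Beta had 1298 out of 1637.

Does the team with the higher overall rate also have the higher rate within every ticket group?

P0: Team Alpha 11/69 = 15.9%, Team Beta 1/68 = 1.5% → Team Alpha
P1: Team Alpha 1311/1452 = 90.3%, Team Beta 1298/1637 = 79.3% → Team Alpha
Overall: Team Alpha 1322/1521 = 86.9%, Team Beta 1299/1705 = 76.2% → Team Alpha
Team Alpha wins overall and in every ticket group — no reversal.

Yes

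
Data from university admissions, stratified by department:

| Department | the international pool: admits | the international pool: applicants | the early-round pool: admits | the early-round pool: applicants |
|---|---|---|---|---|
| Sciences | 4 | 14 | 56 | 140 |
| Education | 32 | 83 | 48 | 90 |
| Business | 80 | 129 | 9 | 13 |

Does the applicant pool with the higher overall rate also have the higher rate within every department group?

No

Sciences: the international pool 4/14 = 28.6%, the early-round pool 56/140 = 40.0% → the early-round pool
Education: the international pool 32/83 = 38.6%, the early-round pool 48/90 = 53.3% → the early-round pool
Business: the international pool 80/129 = 62.0%, the early-round pool 9/13 = 69.2% → the early-round pool
Overall: the international pool 116/226 = 51.3%, the early-round pool 113/243 = 46.5% → the international pool
The early-round pool wins each department group but the international pool wins overall — the comparison reverses. The early-round pool's applicants skew toward Sciences, which has a lower base rate.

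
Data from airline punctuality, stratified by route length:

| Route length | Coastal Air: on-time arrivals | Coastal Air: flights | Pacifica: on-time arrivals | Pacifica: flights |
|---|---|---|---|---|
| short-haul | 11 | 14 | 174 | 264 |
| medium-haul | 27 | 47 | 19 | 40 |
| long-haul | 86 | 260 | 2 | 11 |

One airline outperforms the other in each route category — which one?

Coastal Air

Short-haul: Coastal Air 11/14 = 78.6%, Pacifica 174/264 = 65.9% → Coastal Air
Medium-haul: Coastal Air 27/47 = 57.4%, Pacifica 19/40 = 47.5% → Coastal Air
Long-haul: Coastal Air 86/260 = 33.1%, Pacifica 2/11 = 18.2% → Coastal Air
Coastal Air has the higher rate in all 3 groups.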